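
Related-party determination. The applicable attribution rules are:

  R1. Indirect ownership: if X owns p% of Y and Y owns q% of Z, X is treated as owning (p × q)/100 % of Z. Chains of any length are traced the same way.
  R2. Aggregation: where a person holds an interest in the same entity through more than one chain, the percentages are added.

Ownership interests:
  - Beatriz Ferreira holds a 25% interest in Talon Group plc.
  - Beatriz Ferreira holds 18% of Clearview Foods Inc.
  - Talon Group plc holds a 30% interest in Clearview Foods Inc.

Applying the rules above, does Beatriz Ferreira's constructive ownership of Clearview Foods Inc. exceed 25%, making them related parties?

Yes

Chain via Talon Group plc (R1): 25% × 30% = 7.5% of Clearview Foods Inc.
Direct interest in Clearview Foods Inc: 18%.
Aggregating (R2): 7.5% + 18% = 25.5%.
25.5% exceeds the 25% threshold, so Beatriz is a related party to Clearview Foods Inc.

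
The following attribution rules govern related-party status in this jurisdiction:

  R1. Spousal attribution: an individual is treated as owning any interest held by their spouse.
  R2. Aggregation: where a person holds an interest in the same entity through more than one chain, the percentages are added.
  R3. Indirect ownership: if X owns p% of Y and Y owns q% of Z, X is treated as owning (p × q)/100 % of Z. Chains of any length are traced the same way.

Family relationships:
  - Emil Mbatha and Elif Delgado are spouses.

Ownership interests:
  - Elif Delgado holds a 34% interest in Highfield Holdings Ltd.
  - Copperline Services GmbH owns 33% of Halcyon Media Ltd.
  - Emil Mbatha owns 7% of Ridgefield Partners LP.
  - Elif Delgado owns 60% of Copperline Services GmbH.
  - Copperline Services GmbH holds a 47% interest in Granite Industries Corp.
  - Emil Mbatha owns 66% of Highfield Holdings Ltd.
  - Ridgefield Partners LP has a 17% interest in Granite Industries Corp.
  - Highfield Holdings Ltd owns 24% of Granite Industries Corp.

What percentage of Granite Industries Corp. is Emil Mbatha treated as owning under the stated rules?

53.39%

By spousal attribution (R1), Emil Mbatha is treated as also owning Elif Delgado's interest in Highfield Holdings Ltd, giving 66% + 34% = 100%.
By spousal attribution (R1), Emil Mbatha is treated as owning Elif Delgado's 60% interest in Copperline Services GmbH.
Chain via Ridgefield Partners LP (R3): 7% × 17% = 1.19% of Granite Industries Corp.
Chain via Highfield Holdings Ltd (R3): 100% × 24% = 24% of Granite Industries Corp.
Chain via Copperline Services GmbH (R3): 60% × 47% = 28.2% of Granite Industries Corp.
Aggregating (R2): 1.19% + 24% + 28.2% = 53.39%.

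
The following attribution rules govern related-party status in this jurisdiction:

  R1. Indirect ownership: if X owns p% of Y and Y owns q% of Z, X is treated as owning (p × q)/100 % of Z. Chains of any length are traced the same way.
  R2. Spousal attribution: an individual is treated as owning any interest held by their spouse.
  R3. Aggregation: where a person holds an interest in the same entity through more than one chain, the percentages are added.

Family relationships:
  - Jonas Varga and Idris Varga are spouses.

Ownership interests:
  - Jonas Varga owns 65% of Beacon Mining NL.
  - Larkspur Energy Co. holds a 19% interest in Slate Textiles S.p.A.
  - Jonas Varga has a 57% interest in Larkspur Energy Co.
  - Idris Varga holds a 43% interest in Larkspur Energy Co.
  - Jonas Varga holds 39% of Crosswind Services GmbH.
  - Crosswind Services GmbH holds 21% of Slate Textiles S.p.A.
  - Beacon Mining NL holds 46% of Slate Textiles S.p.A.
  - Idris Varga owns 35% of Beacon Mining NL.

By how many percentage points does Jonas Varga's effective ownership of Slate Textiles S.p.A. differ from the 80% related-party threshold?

By spousal attribution (R2), Jonas Varga is treated as also owning Idris Varga's interest in Beacon Mining NL, giving 65% + 35% = 100%.
By spousal attribution (R2), Jonas Varga is treated as also owning Idris Varga's interest in Larkspur Energy Co, giving 57% + 43% = 100%.
Chain via Beacon Mining NL (R1): 100% × 46% = 46% of Slate Textiles S.p.A.
Chain via Larkspur Energy Co. (R1): 100% × 19% = 19% of Slate Textiles S.p.A.
Chain via Crosswind Services GmbH (R1): 39% × 21% = 8.19% of Slate Textiles S.p.A.
Aggregating (R3): 46% + 19% + 8.19% = 73.19%.
73.19% falls short of the 80% threshold by 6.81 percentage points.

6.81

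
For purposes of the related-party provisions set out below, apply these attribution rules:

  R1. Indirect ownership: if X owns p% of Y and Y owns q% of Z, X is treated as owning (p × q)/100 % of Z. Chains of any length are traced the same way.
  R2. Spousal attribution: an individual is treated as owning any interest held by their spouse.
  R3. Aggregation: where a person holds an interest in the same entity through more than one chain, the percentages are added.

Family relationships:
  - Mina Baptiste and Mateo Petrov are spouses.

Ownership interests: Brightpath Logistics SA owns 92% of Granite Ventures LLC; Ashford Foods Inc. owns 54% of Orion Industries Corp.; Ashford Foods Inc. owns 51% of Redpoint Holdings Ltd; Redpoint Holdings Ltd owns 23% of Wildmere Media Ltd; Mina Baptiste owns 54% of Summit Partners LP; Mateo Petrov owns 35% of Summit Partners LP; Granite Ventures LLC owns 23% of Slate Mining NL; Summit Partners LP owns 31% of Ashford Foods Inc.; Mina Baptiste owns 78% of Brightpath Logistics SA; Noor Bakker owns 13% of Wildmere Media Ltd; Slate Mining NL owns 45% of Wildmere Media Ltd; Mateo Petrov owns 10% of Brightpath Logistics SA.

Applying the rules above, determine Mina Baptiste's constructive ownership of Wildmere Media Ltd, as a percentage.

By spousal attribution (R2), Mina Baptiste is treated as also owning Mateo Petrov's interest in Brightpath Logistics SA, giving 78% + 10% = 88%.
By spousal attribution (R2), Mina Baptiste is treated as also owning Mateo Petrov's interest in Summit Partners LP, giving 54% + 35% = 89%.
Chain via Brightpath Logistics SA → Granite Ventures LLC → Slate Mining NL (R1): 88% × 92% × 23% × 45% = 8.37936% of Wildmere Media Ltd.
Chain via Summit Partners LP → Ashford Foods Inc. → Redpoint Holdings Ltd (R1): 89% × 31% × 51% × 23% = 3.236307% of Wildmere Media Ltd.
Aggregating (R3): 8.37936% + 3.236307% = 11.615667%.

11.615667%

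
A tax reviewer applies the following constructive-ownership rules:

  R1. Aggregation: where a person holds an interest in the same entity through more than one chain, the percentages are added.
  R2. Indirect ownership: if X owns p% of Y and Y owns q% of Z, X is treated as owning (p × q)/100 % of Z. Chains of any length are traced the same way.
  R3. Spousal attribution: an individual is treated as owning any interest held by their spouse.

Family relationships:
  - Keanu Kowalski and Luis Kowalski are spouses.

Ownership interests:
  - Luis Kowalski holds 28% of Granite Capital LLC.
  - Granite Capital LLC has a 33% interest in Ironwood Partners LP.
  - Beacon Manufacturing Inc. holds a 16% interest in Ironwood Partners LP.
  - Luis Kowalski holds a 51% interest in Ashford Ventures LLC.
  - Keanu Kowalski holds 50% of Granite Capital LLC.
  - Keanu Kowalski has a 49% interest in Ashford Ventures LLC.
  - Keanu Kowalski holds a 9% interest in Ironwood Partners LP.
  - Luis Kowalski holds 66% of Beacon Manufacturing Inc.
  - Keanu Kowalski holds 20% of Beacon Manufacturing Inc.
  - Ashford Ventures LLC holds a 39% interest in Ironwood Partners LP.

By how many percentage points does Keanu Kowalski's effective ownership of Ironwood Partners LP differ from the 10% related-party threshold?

77.5

By spousal attribution (R3), Keanu Kowalski is treated as also owning Luis Kowalski's interest in Ashford Ventures LLC, giving 49% + 51% = 100%.
By spousal attribution (R3), Keanu Kowalski is treated as also owning Luis Kowalski's interest in Beacon Manufacturing Inc, giving 20% + 66% = 86%.
By spousal attribution (R3), Keanu Kowalski is treated as also owning Luis Kowalski's interest in Granite Capital LLC, giving 50% + 28% = 78%.
Chain via Ashford Ventures LLC (R2): 100% × 39% = 39% of Ironwood Partners LP.
Chain via Beacon Manufacturing Inc. (R2): 86% × 16% = 13.76% of Ironwood Partners LP.
Chain via Granite Capital LLC (R2): 78% × 33% = 25.74% of Ironwood Partners LP.
Direct interest in Ironwood Partners LP: 9%.
Aggregating (R1): 39% + 13.76% + 25.74% + 9% = 87.5%.
87.5% exceeds the 10% threshold by 77.5 percentage points.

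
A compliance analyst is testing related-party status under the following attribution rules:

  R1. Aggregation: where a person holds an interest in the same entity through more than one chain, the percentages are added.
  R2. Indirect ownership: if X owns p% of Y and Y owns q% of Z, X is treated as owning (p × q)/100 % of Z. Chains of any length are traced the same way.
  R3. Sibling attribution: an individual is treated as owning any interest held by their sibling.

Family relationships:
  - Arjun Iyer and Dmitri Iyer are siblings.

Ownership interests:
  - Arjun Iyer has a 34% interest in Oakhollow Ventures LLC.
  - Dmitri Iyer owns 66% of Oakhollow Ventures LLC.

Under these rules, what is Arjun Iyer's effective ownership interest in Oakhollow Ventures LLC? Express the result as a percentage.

100%

By sibling attribution (R3), Arjun Iyer is treated as also owning Dmitri Iyer's interest in Oakhollow Ventures LLC, giving 34% + 66% = 100%.
Direct interest in Oakhollow Ventures LLC: 100%.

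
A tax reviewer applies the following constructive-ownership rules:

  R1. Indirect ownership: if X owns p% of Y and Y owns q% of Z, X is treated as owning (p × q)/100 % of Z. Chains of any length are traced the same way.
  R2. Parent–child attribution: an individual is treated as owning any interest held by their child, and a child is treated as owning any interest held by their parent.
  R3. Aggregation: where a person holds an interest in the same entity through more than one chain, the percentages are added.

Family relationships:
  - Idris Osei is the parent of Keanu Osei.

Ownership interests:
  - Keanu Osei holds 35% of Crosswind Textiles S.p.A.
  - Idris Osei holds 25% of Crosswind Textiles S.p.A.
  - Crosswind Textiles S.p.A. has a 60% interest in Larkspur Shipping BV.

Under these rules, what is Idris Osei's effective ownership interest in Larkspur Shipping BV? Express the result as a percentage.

By parent–child attribution (R2), Idris Osei is treated as also owning Keanu Osei's interest in Crosswind Textiles S.p.A, giving 25% + 35% = 60%.
Chain via Crosswind Textiles S.p.A. (R1): 60% × 60% = 36% of Larkspur Shipping BV.

36%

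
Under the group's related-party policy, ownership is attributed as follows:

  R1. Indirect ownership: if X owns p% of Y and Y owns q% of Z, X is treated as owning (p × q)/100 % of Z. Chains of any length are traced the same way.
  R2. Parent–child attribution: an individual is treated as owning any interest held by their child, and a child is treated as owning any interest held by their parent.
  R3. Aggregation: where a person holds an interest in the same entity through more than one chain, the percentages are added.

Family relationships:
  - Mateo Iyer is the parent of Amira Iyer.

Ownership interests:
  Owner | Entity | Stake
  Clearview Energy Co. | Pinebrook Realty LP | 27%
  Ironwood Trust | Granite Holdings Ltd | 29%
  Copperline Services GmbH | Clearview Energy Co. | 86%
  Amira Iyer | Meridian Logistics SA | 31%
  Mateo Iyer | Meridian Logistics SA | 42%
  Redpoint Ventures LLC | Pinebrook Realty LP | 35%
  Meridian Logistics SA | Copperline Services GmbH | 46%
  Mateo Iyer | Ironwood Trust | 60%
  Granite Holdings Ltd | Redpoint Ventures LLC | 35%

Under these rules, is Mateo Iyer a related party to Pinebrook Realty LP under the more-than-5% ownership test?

By parent–child attribution (R2), Mateo Iyer is treated as also owning Amira Iyer's interest in Meridian Logistics SA, giving 42% + 31% = 73%.
Chain via Ironwood Trust → Granite Holdings Ltd → Redpoint Ventures LLC (R1): 60% × 29% × 35% × 35% = 2.1315% of Pinebrook Realty LP.
Chain via Meridian Logistics SA → Copperline Services GmbH → Clearview Energy Co. (R1): 73% × 46% × 86% × 27% = 7.797276% of Pinebrook Realty LP.
Aggregating (R3): 2.1315% + 7.797276% = 9.928776%.
9.928776% exceeds the 5% threshold, so Mateo is a related party to Pinebrook Realty LP.

Yes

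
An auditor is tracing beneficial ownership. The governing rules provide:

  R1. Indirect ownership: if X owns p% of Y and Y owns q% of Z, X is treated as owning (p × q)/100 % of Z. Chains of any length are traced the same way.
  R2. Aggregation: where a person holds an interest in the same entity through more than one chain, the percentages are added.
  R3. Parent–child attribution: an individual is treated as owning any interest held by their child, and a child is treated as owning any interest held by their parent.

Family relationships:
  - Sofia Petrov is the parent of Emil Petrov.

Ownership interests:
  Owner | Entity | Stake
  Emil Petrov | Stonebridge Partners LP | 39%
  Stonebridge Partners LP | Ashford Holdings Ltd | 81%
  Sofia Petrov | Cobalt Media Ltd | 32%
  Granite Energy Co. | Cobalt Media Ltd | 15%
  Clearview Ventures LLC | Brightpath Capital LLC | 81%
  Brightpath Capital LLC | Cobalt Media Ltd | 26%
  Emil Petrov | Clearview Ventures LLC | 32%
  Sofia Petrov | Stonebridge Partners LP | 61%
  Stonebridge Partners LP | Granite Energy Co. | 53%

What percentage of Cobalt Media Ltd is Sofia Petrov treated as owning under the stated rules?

46.6892%

By parent–child attribution (R3), Sofia Petrov is treated as also owning Emil Petrov's interest in Stonebridge Partners LP, giving 61% + 39% = 100%.
By parent–child attribution (R3), Sofia Petrov is treated as owning Emil Petrov's 32% interest in Clearview Ventures LLC.
Chain via Stonebridge Partners LP → Granite Energy Co. (R1): 100% × 53% × 15% = 7.95% of Cobalt Media Ltd.
Direct interest in Cobalt Media Ltd: 32%.
Chain via Clearview Ventures LLC → Brightpath Capital LLC (R1): 32% × 81% × 26% = 6.7392% of Cobalt Media Ltd.
Aggregating (R2): 7.95% + 32% + 6.7392% = 46.6892%.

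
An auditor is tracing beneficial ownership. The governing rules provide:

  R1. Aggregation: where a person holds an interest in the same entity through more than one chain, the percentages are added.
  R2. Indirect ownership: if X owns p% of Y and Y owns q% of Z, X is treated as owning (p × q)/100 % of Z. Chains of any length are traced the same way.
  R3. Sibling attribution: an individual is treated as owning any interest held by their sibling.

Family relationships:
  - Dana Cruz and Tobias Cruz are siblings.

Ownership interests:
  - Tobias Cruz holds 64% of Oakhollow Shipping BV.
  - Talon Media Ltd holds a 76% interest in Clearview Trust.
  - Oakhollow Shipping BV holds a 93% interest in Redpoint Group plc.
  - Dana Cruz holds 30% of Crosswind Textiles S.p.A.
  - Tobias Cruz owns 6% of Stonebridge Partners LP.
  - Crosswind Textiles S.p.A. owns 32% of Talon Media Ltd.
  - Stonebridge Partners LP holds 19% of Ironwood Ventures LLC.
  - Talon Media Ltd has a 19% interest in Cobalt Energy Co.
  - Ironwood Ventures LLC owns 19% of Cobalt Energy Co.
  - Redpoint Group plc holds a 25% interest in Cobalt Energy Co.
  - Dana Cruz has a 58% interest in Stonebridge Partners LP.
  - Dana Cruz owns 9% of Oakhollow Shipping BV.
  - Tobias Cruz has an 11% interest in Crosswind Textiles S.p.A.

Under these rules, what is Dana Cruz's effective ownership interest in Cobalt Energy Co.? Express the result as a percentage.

By sibling attribution (R3), Dana Cruz is treated as also owning Tobias Cruz's interest in Oakhollow Shipping BV, giving 9% + 64% = 73%.
By sibling attribution (R3), Dana Cruz is treated as also owning Tobias Cruz's interest in Crosswind Textiles S.p.A, giving 30% + 11% = 41%.
By sibling attribution (R3), Dana Cruz is treated as also owning Tobias Cruz's interest in Stonebridge Partners LP, giving 58% + 6% = 64%.
Chain via Oakhollow Shipping BV → Redpoint Group plc (R2): 73% × 93% × 25% = 16.9725% of Cobalt Energy Co.
Chain via Crosswind Textiles S.p.A. → Talon Media Ltd (R2): 41% × 32% × 19% = 2.4928% of Cobalt Energy Co.
Chain via Stonebridge Partners LP → Ironwood Ventures LLC (R2): 64% × 19% × 19% = 2.3104% of Cobalt Energy Co.
Aggregating (R1): 16.9725% + 2.4928% + 2.3104% = 21.7757%.

21.7757%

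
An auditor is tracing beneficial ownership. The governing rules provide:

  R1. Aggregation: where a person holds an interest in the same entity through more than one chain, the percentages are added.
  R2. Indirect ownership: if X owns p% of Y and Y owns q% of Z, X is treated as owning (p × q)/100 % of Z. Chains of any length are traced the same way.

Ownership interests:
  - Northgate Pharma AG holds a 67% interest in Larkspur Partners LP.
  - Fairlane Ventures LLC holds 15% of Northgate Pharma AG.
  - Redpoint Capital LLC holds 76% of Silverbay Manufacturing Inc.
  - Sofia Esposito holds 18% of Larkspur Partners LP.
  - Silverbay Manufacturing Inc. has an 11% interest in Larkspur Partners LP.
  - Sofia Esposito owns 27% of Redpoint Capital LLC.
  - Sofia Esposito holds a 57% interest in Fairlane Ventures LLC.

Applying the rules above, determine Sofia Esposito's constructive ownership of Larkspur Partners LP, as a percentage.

Chain via Fairlane Ventures LLC → Northgate Pharma AG (R2): 57% × 15% × 67% = 5.7285% of Larkspur Partners LP.
Chain via Redpoint Capital LLC → Silverbay Manufacturing Inc. (R2): 27% × 76% × 11% = 2.2572% of Larkspur Partners LP.
Direct interest in Larkspur Partners LP: 18%.
Aggregating (R1): 5.7285% + 2.2572% + 18% = 25.9857%.

25.9857%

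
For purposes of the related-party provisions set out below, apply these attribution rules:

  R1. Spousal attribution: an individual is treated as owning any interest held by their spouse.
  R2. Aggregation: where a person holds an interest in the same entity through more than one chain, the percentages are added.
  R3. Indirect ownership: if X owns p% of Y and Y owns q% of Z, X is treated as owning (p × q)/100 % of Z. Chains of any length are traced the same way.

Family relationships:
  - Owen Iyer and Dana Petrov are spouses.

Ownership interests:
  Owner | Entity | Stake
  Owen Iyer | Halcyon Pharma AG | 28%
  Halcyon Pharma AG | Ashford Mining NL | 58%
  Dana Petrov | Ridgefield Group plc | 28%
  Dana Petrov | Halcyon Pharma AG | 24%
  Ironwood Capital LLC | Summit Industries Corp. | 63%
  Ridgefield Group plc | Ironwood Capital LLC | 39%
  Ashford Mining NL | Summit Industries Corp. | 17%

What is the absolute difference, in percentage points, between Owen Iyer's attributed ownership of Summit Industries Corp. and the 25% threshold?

12.9932

By spousal attribution (R1), Owen Iyer is treated as also owning Dana Petrov's interest in Halcyon Pharma AG, giving 28% + 24% = 52%.
By spousal attribution (R1), Owen Iyer is treated as owning Dana Petrov's 28% interest in Ridgefield Group plc.
Chain via Halcyon Pharma AG → Ashford Mining NL (R3): 52% × 58% × 17% = 5.1272% of Summit Industries Corp.
Chain via Ridgefield Group plc → Ironwood Capital LLC (R3): 28% × 39% × 63% = 6.8796% of Summit Industries Corp.
Aggregating (R2): 5.1272% + 6.8796% = 12.0068%.
12.0068% falls short of the 25% threshold by 12.9932 percentage points.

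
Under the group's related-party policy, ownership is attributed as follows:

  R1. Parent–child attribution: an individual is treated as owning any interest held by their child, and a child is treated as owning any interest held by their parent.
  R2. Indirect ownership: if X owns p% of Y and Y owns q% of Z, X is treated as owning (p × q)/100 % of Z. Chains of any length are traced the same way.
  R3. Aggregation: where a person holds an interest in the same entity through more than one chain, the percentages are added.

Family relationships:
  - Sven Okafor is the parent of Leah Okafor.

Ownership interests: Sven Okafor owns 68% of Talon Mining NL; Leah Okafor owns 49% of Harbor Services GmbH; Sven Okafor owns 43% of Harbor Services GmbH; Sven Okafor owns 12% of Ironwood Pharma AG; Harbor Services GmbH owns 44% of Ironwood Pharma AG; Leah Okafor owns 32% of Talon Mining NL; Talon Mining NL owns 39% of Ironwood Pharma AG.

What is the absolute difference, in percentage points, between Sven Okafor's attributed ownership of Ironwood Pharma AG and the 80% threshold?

11.48

By parent–child attribution (R1), Sven Okafor is treated as also owning Leah Okafor's interest in Talon Mining NL, giving 68% + 32% = 100%.
By parent–child attribution (R1), Sven Okafor is treated as also owning Leah Okafor's interest in Harbor Services GmbH, giving 43% + 49% = 92%.
Chain via Talon Mining NL (R2): 100% × 39% = 39% of Ironwood Pharma AG.
Chain via Harbor Services GmbH (R2): 92% × 44% = 40.48% of Ironwood Pharma AG.
Direct interest in Ironwood Pharma AG: 12%.
Aggregating (R3): 39% + 40.48% + 12% = 91.48%.
91.48% exceeds the 80% threshold by 11.48 percentage points.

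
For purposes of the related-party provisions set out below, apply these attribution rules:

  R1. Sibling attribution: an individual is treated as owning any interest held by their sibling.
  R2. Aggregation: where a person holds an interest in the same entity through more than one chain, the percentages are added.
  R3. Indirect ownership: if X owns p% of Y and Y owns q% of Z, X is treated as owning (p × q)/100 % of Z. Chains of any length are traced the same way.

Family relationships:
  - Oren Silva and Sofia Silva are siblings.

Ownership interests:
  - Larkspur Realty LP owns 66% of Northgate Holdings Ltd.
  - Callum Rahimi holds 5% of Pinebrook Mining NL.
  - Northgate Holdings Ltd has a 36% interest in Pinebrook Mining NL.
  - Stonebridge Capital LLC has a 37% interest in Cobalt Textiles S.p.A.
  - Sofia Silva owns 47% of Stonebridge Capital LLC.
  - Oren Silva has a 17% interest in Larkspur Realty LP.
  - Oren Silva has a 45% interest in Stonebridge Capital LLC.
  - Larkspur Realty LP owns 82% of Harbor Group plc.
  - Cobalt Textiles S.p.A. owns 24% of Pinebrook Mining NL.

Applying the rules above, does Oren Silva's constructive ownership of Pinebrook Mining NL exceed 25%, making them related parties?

By sibling attribution (R1), Oren Silva is treated as also owning Sofia Silva's interest in Stonebridge Capital LLC, giving 45% + 47% = 92%.
Chain via Stonebridge Capital LLC → Cobalt Textiles S.p.A. (R3): 92% × 37% × 24% = 8.1696% of Pinebrook Mining NL.
Chain via Larkspur Realty LP → Northgate Holdings Ltd (R3): 17% × 66% × 36% = 4.0392% of Pinebrook Mining NL.
Aggregating (R2): 8.1696% + 4.0392% = 12.2088%.
12.2088% does not exceed the 25% threshold, so Oren is not a related party to Pinebrook Mining NL.

No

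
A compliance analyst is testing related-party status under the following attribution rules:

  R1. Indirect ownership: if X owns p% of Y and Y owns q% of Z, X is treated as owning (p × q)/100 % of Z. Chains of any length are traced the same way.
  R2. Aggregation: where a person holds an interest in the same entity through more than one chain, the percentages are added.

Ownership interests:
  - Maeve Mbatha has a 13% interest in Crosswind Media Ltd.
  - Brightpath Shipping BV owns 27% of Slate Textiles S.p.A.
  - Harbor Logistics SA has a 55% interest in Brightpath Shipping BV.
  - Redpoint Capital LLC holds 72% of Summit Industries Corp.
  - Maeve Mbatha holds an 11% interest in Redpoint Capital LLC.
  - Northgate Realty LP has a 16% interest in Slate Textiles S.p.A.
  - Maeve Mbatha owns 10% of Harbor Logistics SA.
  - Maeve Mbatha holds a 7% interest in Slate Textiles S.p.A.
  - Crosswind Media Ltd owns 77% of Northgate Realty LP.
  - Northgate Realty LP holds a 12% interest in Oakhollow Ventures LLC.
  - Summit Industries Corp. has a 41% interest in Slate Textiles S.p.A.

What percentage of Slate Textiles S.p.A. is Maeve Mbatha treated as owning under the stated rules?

Chain via Crosswind Media Ltd → Northgate Realty LP (R1): 13% × 77% × 16% = 1.6016% of Slate Textiles S.p.A.
Chain via Harbor Logistics SA → Brightpath Shipping BV (R1): 10% × 55% × 27% = 1.485% of Slate Textiles S.p.A.
Chain via Redpoint Capital LLC → Summit Industries Corp. (R1): 11% × 72% × 41% = 3.2472% of Slate Textiles S.p.A.
Direct interest in Slate Textiles S.p.A: 7%.
Aggregating (R2): 1.6016% + 1.485% + 3.2472% + 7% = 13.3338%.

13.3338%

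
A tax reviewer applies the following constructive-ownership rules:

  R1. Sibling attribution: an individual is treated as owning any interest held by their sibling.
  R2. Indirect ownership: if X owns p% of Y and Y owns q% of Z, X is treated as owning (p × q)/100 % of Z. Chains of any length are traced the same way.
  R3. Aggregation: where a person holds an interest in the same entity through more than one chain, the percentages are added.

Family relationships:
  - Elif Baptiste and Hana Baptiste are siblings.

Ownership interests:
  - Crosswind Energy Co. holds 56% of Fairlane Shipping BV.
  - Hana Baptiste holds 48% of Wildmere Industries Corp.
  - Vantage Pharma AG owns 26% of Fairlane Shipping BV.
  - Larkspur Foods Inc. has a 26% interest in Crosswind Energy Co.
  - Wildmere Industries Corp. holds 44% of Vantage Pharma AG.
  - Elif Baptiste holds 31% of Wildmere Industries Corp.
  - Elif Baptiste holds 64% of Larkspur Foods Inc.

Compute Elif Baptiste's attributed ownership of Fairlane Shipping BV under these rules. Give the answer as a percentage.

By sibling attribution (R1), Elif Baptiste is treated as also owning Hana Baptiste's interest in Wildmere Industries Corp, giving 31% + 48% = 79%.
Chain via Larkspur Foods Inc. → Crosswind Energy Co. (R2): 64% × 26% × 56% = 9.3184% of Fairlane Shipping BV.
Chain via Wildmere Industries Corp. → Vantage Pharma AG (R2): 79% × 44% × 26% = 9.0376% of Fairlane Shipping BV.
Aggregating (R3): 9.3184% + 9.0376% = 18.356%.

18.356%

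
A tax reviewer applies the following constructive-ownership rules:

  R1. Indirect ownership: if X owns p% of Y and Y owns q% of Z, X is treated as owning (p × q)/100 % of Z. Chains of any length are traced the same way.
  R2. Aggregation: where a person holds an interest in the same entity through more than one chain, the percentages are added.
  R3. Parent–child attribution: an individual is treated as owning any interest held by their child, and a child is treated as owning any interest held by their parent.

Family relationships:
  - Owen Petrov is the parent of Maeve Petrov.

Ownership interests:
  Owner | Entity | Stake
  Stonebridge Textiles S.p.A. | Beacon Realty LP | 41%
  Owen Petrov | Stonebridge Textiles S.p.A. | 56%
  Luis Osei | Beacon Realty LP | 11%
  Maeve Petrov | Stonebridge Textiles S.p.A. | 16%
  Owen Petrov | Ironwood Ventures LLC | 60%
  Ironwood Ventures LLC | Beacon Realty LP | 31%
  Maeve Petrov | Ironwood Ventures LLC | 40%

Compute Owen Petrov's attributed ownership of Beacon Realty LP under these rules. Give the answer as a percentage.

60.52%

By parent–child attribution (R3), Owen Petrov is treated as also owning Maeve Petrov's interest in Stonebridge Textiles S.p.A, giving 56% + 16% = 72%.
By parent–child attribution (R3), Owen Petrov is treated as also owning Maeve Petrov's interest in Ironwood Ventures LLC, giving 60% + 40% = 100%.
Chain via Stonebridge Textiles S.p.A. (R1): 72% × 41% = 29.52% of Beacon Realty LP.
Chain via Ironwood Ventures LLC (R1): 100% × 31% = 31% of Beacon Realty LP.
Aggregating (R2): 29.52% + 31% = 60.52%.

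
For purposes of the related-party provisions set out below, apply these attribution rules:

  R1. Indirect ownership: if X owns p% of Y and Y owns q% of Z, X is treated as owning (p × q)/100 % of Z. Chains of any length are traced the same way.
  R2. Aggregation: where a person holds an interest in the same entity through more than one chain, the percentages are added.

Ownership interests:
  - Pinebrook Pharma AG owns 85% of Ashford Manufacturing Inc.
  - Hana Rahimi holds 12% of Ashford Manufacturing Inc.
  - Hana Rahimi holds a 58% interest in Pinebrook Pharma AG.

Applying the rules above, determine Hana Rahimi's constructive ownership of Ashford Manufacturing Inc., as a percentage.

61.3%

Chain via Pinebrook Pharma AG (R1): 58% × 85% = 49.3% of Ashford Manufacturing Inc.
Direct interest in Ashford Manufacturing Inc: 12%.
Aggregating (R2): 49.3% + 12% = 61.3%.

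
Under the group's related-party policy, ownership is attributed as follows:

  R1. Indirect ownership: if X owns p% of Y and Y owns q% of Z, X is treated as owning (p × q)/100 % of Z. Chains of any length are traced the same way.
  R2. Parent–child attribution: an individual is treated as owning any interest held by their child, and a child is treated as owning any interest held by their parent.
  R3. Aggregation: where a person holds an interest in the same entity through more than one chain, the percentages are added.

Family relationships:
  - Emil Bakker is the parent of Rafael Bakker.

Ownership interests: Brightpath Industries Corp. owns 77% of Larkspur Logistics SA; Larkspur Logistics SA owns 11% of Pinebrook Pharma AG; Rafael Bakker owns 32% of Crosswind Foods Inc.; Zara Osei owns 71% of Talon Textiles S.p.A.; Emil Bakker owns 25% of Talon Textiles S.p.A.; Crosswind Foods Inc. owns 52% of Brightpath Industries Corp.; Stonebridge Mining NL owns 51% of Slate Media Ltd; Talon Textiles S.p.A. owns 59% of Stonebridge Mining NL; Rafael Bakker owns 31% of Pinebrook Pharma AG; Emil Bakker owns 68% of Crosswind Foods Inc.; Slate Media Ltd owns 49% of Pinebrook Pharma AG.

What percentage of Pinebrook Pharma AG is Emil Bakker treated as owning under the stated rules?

By parent–child attribution (R2), Emil Bakker is treated as also owning Rafael Bakker's interest in Crosswind Foods Inc, giving 68% + 32% = 100%.
By parent–child attribution (R2), Emil Bakker is treated as owning Rafael Bakker's 31% interest in Pinebrook Pharma AG.
Chain via Crosswind Foods Inc. → Brightpath Industries Corp. → Larkspur Logistics SA (R1): 100% × 52% × 77% × 11% = 4.4044% of Pinebrook Pharma AG.
Chain via Talon Textiles S.p.A. → Stonebridge Mining NL → Slate Media Ltd (R1): 25% × 59% × 51% × 49% = 3.686025% of Pinebrook Pharma AG.
Direct interest in Pinebrook Pharma AG: 31%.
Aggregating (R3): 4.4044% + 3.686025% + 31% = 39.090425%.

39.090425%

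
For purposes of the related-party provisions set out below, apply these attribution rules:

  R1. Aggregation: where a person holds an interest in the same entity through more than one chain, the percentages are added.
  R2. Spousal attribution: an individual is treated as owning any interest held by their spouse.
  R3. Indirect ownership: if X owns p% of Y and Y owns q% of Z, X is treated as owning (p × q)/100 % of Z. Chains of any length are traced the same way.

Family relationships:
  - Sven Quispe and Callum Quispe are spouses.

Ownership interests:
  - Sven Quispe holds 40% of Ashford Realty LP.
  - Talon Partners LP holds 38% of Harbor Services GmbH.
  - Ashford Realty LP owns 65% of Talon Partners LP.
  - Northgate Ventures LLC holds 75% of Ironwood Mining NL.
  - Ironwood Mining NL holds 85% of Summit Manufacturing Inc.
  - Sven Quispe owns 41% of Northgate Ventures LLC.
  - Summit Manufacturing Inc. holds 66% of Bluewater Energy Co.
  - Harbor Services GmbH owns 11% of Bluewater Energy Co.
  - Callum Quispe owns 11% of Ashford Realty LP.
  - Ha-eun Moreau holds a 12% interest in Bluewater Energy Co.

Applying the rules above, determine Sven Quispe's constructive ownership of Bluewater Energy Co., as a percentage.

By spousal attribution (R2), Sven Quispe is treated as also owning Callum Quispe's interest in Ashford Realty LP, giving 40% + 11% = 51%.
Chain via Northgate Ventures LLC → Ironwood Mining NL → Summit Manufacturing Inc. (R3): 41% × 75% × 85% × 66% = 17.25075% of Bluewater Energy Co.
Chain via Ashford Realty LP → Talon Partners LP → Harbor Services GmbH (R3): 51% × 65% × 38% × 11% = 1.38567% of Bluewater Energy Co.
Aggregating (R1): 17.25075% + 1.38567% = 18.63642%.

18.63642%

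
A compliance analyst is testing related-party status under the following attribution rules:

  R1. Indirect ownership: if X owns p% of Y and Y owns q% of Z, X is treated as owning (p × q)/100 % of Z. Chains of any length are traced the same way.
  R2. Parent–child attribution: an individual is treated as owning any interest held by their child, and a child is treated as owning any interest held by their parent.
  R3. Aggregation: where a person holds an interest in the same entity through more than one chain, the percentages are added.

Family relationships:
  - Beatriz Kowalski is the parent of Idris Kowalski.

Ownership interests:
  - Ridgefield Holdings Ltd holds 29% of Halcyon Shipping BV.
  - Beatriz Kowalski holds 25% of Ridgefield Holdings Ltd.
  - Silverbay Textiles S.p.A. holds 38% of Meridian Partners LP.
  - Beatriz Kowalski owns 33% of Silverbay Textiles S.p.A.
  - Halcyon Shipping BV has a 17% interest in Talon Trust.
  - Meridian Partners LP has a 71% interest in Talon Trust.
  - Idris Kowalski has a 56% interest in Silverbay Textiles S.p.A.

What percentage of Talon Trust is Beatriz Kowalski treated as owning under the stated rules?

By parent–child attribution (R2), Beatriz Kowalski is treated as also owning Idris Kowalski's interest in Silverbay Textiles S.p.A, giving 33% + 56% = 89%.
Chain via Silverbay Textiles S.p.A. → Meridian Partners LP (R1): 89% × 38% × 71% = 24.0122% of Talon Trust.
Chain via Ridgefield Holdings Ltd → Halcyon Shipping BV (R1): 25% × 29% × 17% = 1.2325% of Talon Trust.
Aggregating (R3): 24.0122% + 1.2325% = 25.2447%.

25.2447%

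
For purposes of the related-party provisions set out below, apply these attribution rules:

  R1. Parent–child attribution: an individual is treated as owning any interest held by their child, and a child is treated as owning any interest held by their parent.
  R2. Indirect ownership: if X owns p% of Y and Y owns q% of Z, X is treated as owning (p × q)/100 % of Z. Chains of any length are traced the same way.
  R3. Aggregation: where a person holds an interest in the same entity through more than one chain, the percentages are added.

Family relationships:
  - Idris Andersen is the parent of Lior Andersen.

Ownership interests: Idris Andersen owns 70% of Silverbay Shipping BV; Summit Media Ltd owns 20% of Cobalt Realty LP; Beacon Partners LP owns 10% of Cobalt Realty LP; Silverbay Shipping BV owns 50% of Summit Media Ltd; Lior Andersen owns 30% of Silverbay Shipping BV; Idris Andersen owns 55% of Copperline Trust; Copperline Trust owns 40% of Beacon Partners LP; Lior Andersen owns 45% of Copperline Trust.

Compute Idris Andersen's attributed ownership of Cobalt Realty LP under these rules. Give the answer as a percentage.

By parent–child attribution (R1), Idris Andersen is treated as also owning Lior Andersen's interest in Copperline Trust, giving 55% + 45% = 100%.
By parent–child attribution (R1), Idris Andersen is treated as also owning Lior Andersen's interest in Silverbay Shipping BV, giving 70% + 30% = 100%.
Chain via Copperline Trust → Beacon Partners LP (R2): 100% × 40% × 10% = 4% of Cobalt Realty LP.
Chain via Silverbay Shipping BV → Summit Media Ltd (R2): 100% × 50% × 20% = 10% of Cobalt Realty LP.
Aggregating (R3): 4% + 10% = 14%.

14%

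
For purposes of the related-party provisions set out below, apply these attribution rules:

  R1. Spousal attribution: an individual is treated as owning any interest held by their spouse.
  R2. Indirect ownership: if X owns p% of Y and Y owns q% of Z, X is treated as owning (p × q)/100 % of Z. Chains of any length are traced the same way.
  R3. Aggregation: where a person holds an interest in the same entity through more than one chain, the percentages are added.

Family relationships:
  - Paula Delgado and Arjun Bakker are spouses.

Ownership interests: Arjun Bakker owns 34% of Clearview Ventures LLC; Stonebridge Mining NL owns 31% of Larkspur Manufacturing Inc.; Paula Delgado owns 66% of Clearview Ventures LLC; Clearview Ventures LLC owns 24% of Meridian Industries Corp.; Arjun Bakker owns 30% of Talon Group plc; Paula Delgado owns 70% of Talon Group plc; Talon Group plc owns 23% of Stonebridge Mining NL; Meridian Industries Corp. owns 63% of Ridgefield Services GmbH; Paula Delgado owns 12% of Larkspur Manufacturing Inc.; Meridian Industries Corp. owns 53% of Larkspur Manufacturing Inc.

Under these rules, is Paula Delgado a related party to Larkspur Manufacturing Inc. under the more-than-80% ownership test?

No

By spousal attribution (R1), Paula Delgado is treated as also owning Arjun Bakker's interest in Clearview Ventures LLC, giving 66% + 34% = 100%.
By spousal attribution (R1), Paula Delgado is treated as also owning Arjun Bakker's interest in Talon Group plc, giving 70% + 30% = 100%.
Chain via Clearview Ventures LLC → Meridian Industries Corp. (R2): 100% × 24% × 53% = 12.72% of Larkspur Manufacturing Inc.
Chain via Talon Group plc → Stonebridge Mining NL (R2): 100% × 23% × 31% = 7.13% of Larkspur Manufacturing Inc.
Direct interest in Larkspur Manufacturing Inc: 12%.
Aggregating (R3): 12.72% + 7.13% + 12% = 31.85%.
31.85% does not exceed the 80% threshold, so Paula is not a related party to Larkspur Manufacturing Inc.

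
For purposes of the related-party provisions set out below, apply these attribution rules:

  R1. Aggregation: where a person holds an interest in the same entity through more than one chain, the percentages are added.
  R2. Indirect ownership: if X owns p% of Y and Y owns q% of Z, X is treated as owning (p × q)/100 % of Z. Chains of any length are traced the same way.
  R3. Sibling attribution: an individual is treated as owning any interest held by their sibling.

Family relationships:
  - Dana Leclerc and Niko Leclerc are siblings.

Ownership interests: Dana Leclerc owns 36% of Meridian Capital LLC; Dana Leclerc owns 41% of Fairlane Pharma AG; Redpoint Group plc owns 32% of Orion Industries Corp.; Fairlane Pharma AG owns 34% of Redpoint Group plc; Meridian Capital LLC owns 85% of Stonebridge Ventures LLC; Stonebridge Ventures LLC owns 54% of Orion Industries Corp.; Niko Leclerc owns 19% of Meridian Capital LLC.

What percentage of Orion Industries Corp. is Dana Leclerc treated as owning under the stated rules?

By sibling attribution (R3), Dana Leclerc is treated as also owning Niko Leclerc's interest in Meridian Capital LLC, giving 36% + 19% = 55%.
Chain via Meridian Capital LLC → Stonebridge Ventures LLC (R2): 55% × 85% × 54% = 25.245% of Orion Industries Corp.
Chain via Fairlane Pharma AG → Redpoint Group plc (R2): 41% × 34% × 32% = 4.4608% of Orion Industries Corp.
Aggregating (R1): 25.245% + 4.4608% = 29.7058%.

29.7058%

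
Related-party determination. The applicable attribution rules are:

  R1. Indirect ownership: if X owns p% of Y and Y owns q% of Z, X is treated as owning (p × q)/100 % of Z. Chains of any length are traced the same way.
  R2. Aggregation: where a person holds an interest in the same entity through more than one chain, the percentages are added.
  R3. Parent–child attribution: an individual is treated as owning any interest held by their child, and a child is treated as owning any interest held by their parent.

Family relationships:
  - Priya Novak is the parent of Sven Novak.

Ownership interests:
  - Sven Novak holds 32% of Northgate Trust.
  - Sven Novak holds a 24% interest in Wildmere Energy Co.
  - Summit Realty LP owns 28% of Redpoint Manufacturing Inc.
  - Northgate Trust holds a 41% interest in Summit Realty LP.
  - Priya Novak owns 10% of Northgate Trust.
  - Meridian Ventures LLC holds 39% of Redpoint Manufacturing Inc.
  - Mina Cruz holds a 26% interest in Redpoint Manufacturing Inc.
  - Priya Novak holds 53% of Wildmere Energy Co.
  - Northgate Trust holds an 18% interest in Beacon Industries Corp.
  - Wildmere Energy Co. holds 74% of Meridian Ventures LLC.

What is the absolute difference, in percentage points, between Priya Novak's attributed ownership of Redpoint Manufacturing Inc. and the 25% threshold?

2.0438

By parent–child attribution (R3), Priya Novak is treated as also owning Sven Novak's interest in Wildmere Energy Co, giving 53% + 24% = 77%.
By parent–child attribution (R3), Priya Novak is treated as also owning Sven Novak's interest in Northgate Trust, giving 10% + 32% = 42%.
Chain via Wildmere Energy Co. → Meridian Ventures LLC (R1): 77% × 74% × 39% = 22.2222% of Redpoint Manufacturing Inc.
Chain via Northgate Trust → Summit Realty LP (R1): 42% × 41% × 28% = 4.8216% of Redpoint Manufacturing Inc.
Aggregating (R2): 22.2222% + 4.8216% = 27.0438%.
27.0438% exceeds the 25% threshold by 2.0438 percentage points.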